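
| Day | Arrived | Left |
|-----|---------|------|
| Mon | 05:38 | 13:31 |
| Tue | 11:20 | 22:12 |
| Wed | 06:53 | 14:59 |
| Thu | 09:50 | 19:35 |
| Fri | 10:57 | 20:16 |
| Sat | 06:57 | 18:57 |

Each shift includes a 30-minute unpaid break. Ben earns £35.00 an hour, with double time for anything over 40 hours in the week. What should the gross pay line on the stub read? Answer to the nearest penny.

Mon: 05:38–13:31 = 7 h 53 min; less 30 min break → 7 h 23 min
Tue: 11:20–22:12 = 10 h 52 min; less 30 min break → 10 h 22 min
Wed: 06:53–14:59 = 8 h 6 min; less 30 min break → 7 h 36 min
Thu: 09:50–19:35 = 9 h 45 min; less 30 min break → 9 h 15 min
Fri: 10:57–20:16 = 9 h 19 min; less 30 min break → 8 h 49 min
Sat: 06:57–18:57 = 12 h 0 min; less 30 min break → 11 h 30 min
Total worked: 54 h 55 min = 3295 min.
Regular 40 h 0 min = 2400 min at £35.00/h; overtime 14 h 55 min = 895 min at £70.00/h.
Pay = (2400 × £35.00 + 895 × £70.00) ÷ 60 = £2444.17.

£2444.17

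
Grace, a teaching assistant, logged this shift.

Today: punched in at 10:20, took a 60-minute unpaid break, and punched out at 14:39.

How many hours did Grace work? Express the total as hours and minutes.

Today: 10:20–14:39 = 4 h 19 min; less 60 min break → 3 h 19 min

3 h 19 min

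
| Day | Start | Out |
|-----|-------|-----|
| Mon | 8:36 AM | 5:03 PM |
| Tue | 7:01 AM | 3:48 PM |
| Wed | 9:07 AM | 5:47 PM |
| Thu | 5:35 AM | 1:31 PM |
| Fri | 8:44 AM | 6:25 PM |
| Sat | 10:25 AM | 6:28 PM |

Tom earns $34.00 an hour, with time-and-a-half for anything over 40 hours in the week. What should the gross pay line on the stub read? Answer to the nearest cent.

Mon: 8:36 AM–5:03 PM = 8 h 27 min
Tue: 7:01 AM–3:48 PM = 8 h 47 min
Wed: 9:07 AM–5:47 PM = 8 h 40 min
Thu: 5:35 AM–1:31 PM = 7 h 56 min
Fri: 8:44 AM–6:25 PM = 9 h 41 min
Sat: 10:25 AM–6:28 PM = 8 h 3 min
Total worked: 51 h 34 min = 3094 min.
Regular 40 h 0 min = 2400 min at $34.00/h; overtime 11 h 34 min = 694 min at $51.00/h.
Pay = (2400 × $34.00 + 694 × $51.00) ÷ 60 = $1949.90.

$1949.90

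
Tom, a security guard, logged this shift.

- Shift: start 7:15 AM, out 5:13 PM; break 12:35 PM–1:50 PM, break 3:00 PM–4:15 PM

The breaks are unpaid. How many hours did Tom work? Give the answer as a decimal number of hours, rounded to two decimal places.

Shift: 7:15 AM–5:13 PM = 9 h 58 min; less 150 min break → 7 h 28 min

7.47 hours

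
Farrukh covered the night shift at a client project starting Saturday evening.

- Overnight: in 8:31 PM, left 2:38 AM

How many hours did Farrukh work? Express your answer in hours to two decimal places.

6.12 hours

Overnight: 8:31 PM → midnight = 3 h 29 min; midnight → 2:38 AM = 2 h 38 min; span 6 h 7 min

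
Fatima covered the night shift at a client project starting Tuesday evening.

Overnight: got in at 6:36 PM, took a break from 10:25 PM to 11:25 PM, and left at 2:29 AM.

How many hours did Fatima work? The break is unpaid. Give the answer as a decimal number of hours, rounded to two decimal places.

6.88 hours

Overnight: 6:36 PM → midnight = 5 h 24 min; midnight → 2:29 AM = 2 h 29 min; span 7 h 53 min; less 60 min break → 6 h 53 min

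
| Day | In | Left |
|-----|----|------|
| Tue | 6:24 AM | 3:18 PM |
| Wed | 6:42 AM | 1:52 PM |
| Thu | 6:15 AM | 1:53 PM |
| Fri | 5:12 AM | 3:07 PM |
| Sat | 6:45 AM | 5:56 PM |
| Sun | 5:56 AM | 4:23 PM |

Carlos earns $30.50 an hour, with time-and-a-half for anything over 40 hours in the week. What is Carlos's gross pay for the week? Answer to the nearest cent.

$1917.69

Tue: 6:24 AM–3:18 PM = 8 h 54 min
Wed: 6:42 AM–1:52 PM = 7 h 10 min
Thu: 6:15 AM–1:53 PM = 7 h 38 min
Fri: 5:12 AM–3:07 PM = 9 h 55 min
Sat: 6:45 AM–5:56 PM = 11 h 11 min
Sun: 5:56 AM–4:23 PM = 10 h 27 min
Total worked: 55 h 15 min = 3315 min.
Regular 40 h 0 min = 2400 min at $30.50/h; overtime 15 h 15 min = 915 min at $45.75/h.
Pay = (2400 × $30.50 + 915 × $45.75) ÷ 60 = $1917.69.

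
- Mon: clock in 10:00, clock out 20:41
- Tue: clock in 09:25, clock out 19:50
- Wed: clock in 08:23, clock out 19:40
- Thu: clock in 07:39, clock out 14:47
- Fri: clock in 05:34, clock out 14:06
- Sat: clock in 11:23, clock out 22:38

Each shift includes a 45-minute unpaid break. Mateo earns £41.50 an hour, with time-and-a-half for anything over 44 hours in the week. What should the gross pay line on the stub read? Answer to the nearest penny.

Mon: 10:00–20:41 = 10 h 41 min; less 45 min break → 9 h 56 min
Tue: 09:25–19:50 = 10 h 25 min; less 45 min break → 9 h 40 min
Wed: 08:23–19:40 = 11 h 17 min; less 45 min break → 10 h 32 min
Thu: 07:39–14:47 = 7 h 8 min; less 45 min break → 6 h 23 min
Fri: 05:34–14:06 = 8 h 32 min; less 45 min break → 7 h 47 min
Sat: 11:23–22:38 = 11 h 15 min; less 45 min break → 10 h 30 min
Total worked: 54 h 48 min = 3288 min.
Regular 44 h 0 min = 2640 min at £41.50/h; overtime 10 h 48 min = 648 min at £62.25/h.
Pay = (2640 × £41.50 + 648 × £62.25) ÷ 60 = £2498.30.

£2498.30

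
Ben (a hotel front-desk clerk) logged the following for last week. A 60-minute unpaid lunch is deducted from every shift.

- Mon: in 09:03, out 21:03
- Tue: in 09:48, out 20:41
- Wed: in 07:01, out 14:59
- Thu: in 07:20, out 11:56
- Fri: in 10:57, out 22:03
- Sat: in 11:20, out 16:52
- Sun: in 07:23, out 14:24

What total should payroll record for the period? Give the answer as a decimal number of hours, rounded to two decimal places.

52.10 hours

Mon: 09:03–21:03 = 12 h 0 min; less 60 min break → 11 h 0 min
Tue: 09:48–20:41 = 10 h 53 min; less 60 min break → 9 h 53 min
Wed: 07:01–14:59 = 7 h 58 min; less 60 min break → 6 h 58 min
Thu: 07:20–11:56 = 4 h 36 min; less 60 min break → 3 h 36 min
Fri: 10:57–22:03 = 11 h 6 min; less 60 min break → 10 h 6 min
Sat: 11:20–16:52 = 5 h 32 min; less 60 min break → 4 h 32 min
Sun: 07:23–14:24 = 7 h 1 min; less 60 min break → 6 h 1 min
Total: 11 h 0 min + 9 h 53 min + 6 h 58 min + 3 h 36 min + 10 h 6 min + 4 h 32 min + 6 h 1 min = 52 h 6 min.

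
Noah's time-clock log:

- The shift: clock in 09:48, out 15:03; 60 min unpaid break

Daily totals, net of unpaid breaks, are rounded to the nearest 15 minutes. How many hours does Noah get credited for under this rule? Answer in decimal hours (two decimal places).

The shift: 09:48–15:03 = 5 h 15 min − 60 min = 4 h 15 min → rounds to 4 h 15 min

4.25 hours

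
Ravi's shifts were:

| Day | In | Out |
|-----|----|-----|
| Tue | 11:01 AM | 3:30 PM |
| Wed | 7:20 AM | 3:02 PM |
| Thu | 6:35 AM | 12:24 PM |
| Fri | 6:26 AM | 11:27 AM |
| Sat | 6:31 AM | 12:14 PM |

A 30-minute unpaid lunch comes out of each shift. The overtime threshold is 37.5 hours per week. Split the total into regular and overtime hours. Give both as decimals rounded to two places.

Regular 26.23 hours, overtime 0.00 hours

Tue: 11:01 AM–3:30 PM = 4 h 29 min; less 30 min break → 3 h 59 min
Wed: 7:20 AM–3:02 PM = 7 h 42 min; less 30 min break → 7 h 12 min
Thu: 6:35 AM–12:24 PM = 5 h 49 min; less 30 min break → 5 h 19 min
Fri: 6:26 AM–11:27 AM = 5 h 1 min; less 30 min break → 4 h 31 min
Sat: 6:31 AM–12:14 PM = 5 h 43 min; less 30 min break → 5 h 13 min
Total worked: 26 h 14 min = 26.23 h.
Threshold 37.5 h → overtime 0 h 0 min, regular 26 h 14 min.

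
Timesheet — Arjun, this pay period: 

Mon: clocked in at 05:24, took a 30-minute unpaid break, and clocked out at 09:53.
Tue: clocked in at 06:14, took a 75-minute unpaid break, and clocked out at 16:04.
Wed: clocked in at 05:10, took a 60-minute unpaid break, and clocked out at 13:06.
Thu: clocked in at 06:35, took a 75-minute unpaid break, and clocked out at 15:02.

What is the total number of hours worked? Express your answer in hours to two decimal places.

26.70 hours

Mon: 05:24–09:53 = 4 h 29 min; less 30 min break → 3 h 59 min
Tue: 06:14–16:04 = 9 h 50 min; less 75 min break → 8 h 35 min
Wed: 05:10–13:06 = 7 h 56 min; less 60 min break → 6 h 56 min
Thu: 06:35–15:02 = 8 h 27 min; less 75 min break → 7 h 12 min
Total: 3 h 59 min + 8 h 35 min + 6 h 56 min + 7 h 12 min = 26 h 42 min.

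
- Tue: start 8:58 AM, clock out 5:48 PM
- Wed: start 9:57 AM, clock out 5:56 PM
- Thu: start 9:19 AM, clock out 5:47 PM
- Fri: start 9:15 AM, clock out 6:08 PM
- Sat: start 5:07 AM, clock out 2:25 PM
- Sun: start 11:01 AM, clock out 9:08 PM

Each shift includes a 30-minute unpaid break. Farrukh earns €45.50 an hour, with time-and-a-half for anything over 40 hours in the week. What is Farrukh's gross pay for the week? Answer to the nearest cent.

Tue: 8:58 AM–5:48 PM = 8 h 50 min; less 30 min break → 8 h 20 min
Wed: 9:57 AM–5:56 PM = 7 h 59 min; less 30 min break → 7 h 29 min
Thu: 9:19 AM–5:47 PM = 8 h 28 min; less 30 min break → 7 h 58 min
Fri: 9:15 AM–6:08 PM = 8 h 53 min; less 30 min break → 8 h 23 min
Sat: 5:07 AM–2:25 PM = 9 h 18 min; less 30 min break → 8 h 48 min
Sun: 11:01 AM–9:08 PM = 10 h 7 min; less 30 min break → 9 h 37 min
Total worked: 50 h 35 min = 3035 min.
Regular 40 h 0 min = 2400 min at €45.50/h; overtime 10 h 35 min = 635 min at €68.25/h.
Pay = (2400 × €45.50 + 635 × €68.25) ÷ 60 = €2542.31.

€2542.31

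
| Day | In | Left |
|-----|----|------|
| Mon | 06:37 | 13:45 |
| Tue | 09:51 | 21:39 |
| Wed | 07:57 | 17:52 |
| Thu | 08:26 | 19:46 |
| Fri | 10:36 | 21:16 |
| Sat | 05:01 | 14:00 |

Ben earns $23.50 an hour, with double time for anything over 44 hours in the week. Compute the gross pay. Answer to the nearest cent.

$1778.17

Mon: 06:37–13:45 = 7 h 8 min
Tue: 09:51–21:39 = 11 h 48 min
Wed: 07:57–17:52 = 9 h 55 min
Thu: 08:26–19:46 = 11 h 20 min
Fri: 10:36–21:16 = 10 h 40 min
Sat: 05:01–14:00 = 8 h 59 min
Total worked: 59 h 50 min = 3590 min.
Regular 44 h 0 min = 2640 min at $23.50/h; overtime 15 h 50 min = 950 min at $47.00/h.
Pay = (2640 × $23.50 + 950 × $47.00) ÷ 60 = $1778.17.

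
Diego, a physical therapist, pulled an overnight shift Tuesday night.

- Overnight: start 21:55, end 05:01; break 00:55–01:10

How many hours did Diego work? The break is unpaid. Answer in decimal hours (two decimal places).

Overnight: 21:55 → midnight = 2 h 5 min; midnight → 05:01 = 5 h 1 min; span 7 h 6 min; less 15 min break → 6 h 51 min

6.85 hours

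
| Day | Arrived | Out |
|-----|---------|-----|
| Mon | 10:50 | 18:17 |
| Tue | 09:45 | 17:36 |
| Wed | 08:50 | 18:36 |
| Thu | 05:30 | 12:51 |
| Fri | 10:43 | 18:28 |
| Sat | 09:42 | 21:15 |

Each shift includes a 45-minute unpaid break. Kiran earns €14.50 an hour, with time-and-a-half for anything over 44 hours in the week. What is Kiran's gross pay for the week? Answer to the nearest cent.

Mon: 10:50–18:17 = 7 h 27 min; less 45 min break → 6 h 42 min
Tue: 09:45–17:36 = 7 h 51 min; less 45 min break → 7 h 6 min
Wed: 08:50–18:36 = 9 h 46 min; less 45 min break → 9 h 1 min
Thu: 05:30–12:51 = 7 h 21 min; less 45 min break → 6 h 36 min
Fri: 10:43–18:28 = 7 h 45 min; less 45 min break → 7 h 0 min
Sat: 09:42–21:15 = 11 h 33 min; less 45 min break → 10 h 48 min
Total worked: 47 h 13 min = 2833 min.
Regular 44 h 0 min = 2640 min at €14.50/h; overtime 3 h 13 min = 193 min at €21.75/h.
Pay = (2640 × €14.50 + 193 × €21.75) ÷ 60 = €707.96.

€707.96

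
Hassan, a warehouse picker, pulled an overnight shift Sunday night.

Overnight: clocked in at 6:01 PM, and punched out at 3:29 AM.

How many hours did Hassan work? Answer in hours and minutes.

9 h 28 min

Overnight: 6:01 PM → midnight = 5 h 59 min; midnight → 3:29 AM = 3 h 29 min; span 9 h 28 min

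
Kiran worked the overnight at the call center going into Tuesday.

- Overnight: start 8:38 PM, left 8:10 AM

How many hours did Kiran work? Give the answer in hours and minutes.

Overnight: 8:38 PM → midnight = 3 h 22 min; midnight → 8:10 AM = 8 h 10 min; span 11 h 32 min

11 h 32 min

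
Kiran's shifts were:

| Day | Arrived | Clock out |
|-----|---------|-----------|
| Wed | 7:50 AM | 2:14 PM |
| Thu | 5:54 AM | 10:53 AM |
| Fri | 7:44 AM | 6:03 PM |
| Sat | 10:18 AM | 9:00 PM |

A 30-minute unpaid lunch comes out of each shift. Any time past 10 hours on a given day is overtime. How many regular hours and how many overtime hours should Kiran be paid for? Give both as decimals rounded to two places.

Regular 30.20 hours, overtime 0.20 hours

Wed: 7:50 AM–2:14 PM = 6 h 24 min; less 30 min break → 5 h 54 min
Thu: 5:54 AM–10:53 AM = 4 h 59 min; less 30 min break → 4 h 29 min
Fri: 7:44 AM–6:03 PM = 10 h 19 min; less 30 min break → 9 h 49 min
Sat: 10:18 AM–9:00 PM = 10 h 42 min; less 30 min break → 10 h 12 min
Wed reg 5 h 54 min / OT 0 h 0 min; Thu reg 4 h 29 min / OT 0 h 0 min; Fri reg 9 h 49 min / OT 0 h 0 min; Sat reg 10 h 0 min / OT 0 h 12 min.
Totals: regular 30 h 12 min, overtime 0 h 12 min.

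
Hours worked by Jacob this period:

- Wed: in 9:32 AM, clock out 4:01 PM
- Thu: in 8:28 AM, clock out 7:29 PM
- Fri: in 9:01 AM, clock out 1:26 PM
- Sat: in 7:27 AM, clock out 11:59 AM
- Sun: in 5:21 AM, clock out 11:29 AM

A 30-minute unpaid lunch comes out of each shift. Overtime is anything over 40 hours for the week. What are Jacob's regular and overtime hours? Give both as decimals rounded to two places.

Regular 30.08 hours, overtime 0.00 hours

Wed: 9:32 AM–4:01 PM = 6 h 29 min; less 30 min break → 5 h 59 min
Thu: 8:28 AM–7:29 PM = 11 h 1 min; less 30 min break → 10 h 31 min
Fri: 9:01 AM–1:26 PM = 4 h 25 min; less 30 min break → 3 h 55 min
Sat: 7:27 AM–11:59 AM = 4 h 32 min; less 30 min break → 4 h 2 min
Sun: 5:21 AM–11:29 AM = 6 h 8 min; less 30 min break → 5 h 38 min
Total worked: 30 h 5 min = 30.08 h.
Threshold 40 h → overtime 0 h 0 min, regular 30 h 5 min.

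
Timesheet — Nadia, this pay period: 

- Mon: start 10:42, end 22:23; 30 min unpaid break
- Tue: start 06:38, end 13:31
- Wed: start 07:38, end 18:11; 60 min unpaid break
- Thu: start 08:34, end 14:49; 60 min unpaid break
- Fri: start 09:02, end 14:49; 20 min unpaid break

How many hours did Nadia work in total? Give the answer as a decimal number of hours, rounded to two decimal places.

Mon: 10:42–22:23 = 11 h 41 min; less 30 min break → 11 h 11 min
Tue: 06:38–13:31 = 6 h 53 min
Wed: 07:38–18:11 = 10 h 33 min; less 60 min break → 9 h 33 min
Thu: 08:34–14:49 = 6 h 15 min; less 60 min break → 5 h 15 min
Fri: 09:02–14:49 = 5 h 47 min; less 20 min break → 5 h 27 min
Total: 11 h 11 min + 6 h 53 min + 9 h 33 min + 5 h 15 min + 5 h 27 min = 38 h 19 min.

38.32 hours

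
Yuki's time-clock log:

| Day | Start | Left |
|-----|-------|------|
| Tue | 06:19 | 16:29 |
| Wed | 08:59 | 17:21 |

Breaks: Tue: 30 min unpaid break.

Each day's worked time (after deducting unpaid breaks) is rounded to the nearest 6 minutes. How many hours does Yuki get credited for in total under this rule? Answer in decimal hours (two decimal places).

Tue: 06:19–16:29 = 10 h 10 min − 30 min = 9 h 40 min → rounds to 9 h 42 min
Wed: 08:59–17:21 = 8 h 22 min → rounds to 8 h 24 min
Total credited: 18 h 6 min.

18.10 hours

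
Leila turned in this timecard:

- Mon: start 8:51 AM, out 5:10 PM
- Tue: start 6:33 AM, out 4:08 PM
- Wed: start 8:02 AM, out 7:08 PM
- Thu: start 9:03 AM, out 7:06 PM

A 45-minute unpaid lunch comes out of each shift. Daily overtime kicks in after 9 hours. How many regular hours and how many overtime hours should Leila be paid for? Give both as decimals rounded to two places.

Regular 34.40 hours, overtime 1.65 hours

Mon: 8:51 AM–5:10 PM = 8 h 19 min; less 45 min break → 7 h 34 min
Tue: 6:33 AM–4:08 PM = 9 h 35 min; less 45 min break → 8 h 50 min
Wed: 8:02 AM–7:08 PM = 11 h 6 min; less 45 min break → 10 h 21 min
Thu: 9:03 AM–7:06 PM = 10 h 3 min; less 45 min break → 9 h 18 min
Mon reg 7 h 34 min / OT 0 h 0 min; Tue reg 8 h 50 min / OT 0 h 0 min; Wed reg 9 h 0 min / OT 1 h 21 min; Thu reg 9 h 0 min / OT 0 h 18 min.
Totals: regular 34 h 24 min, overtime 1 h 39 min.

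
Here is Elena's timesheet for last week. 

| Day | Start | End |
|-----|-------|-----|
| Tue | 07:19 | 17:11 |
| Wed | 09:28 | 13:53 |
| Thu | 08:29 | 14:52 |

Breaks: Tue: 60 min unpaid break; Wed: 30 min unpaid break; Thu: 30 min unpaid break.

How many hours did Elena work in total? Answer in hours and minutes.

Tue: 07:19–17:11 = 9 h 52 min; less 60 min break → 8 h 52 min
Wed: 09:28–13:53 = 4 h 25 min; less 30 min break → 3 h 55 min
Thu: 08:29–14:52 = 6 h 23 min; less 30 min break → 5 h 53 min
Total: 8 h 52 min + 3 h 55 min + 5 h 53 min = 18 h 40 min.

18 h 40 min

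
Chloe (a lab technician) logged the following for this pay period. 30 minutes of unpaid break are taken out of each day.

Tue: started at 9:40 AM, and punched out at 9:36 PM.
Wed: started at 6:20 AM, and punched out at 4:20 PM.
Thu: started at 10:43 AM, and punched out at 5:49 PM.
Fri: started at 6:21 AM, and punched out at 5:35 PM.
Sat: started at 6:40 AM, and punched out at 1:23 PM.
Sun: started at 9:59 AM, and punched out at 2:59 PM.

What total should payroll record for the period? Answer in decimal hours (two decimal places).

Tue: 9:40 AM–9:36 PM = 11 h 56 min; less 30 min break → 11 h 26 min
Wed: 6:20 AM–4:20 PM = 10 h 0 min; less 30 min break → 9 h 30 min
Thu: 10:43 AM–5:49 PM = 7 h 6 min; less 30 min break → 6 h 36 min
Fri: 6:21 AM–5:35 PM = 11 h 14 min; less 30 min break → 10 h 44 min
Sat: 6:40 AM–1:23 PM = 6 h 43 min; less 30 min break → 6 h 13 min
Sun: 9:59 AM–2:59 PM = 5 h 0 min; less 30 min break → 4 h 30 min
Total: 11 h 26 min + 9 h 30 min + 6 h 36 min + 10 h 44 min + 6 h 13 min + 4 h 30 min = 48 h 59 min.

48.98 hours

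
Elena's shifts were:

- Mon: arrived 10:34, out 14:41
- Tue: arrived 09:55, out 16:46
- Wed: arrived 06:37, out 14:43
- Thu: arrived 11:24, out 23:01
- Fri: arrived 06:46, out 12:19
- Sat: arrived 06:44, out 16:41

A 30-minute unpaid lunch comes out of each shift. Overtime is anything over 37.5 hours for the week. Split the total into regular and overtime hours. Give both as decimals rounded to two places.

Regular 37.50 hours, overtime 5.68 hours

Mon: 10:34–14:41 = 4 h 7 min; less 30 min break → 3 h 37 min
Tue: 09:55–16:46 = 6 h 51 min; less 30 min break → 6 h 21 min
Wed: 06:37–14:43 = 8 h 6 min; less 30 min break → 7 h 36 min
Thu: 11:24–23:01 = 11 h 37 min; less 30 min break → 11 h 7 min
Fri: 06:46–12:19 = 5 h 33 min; less 30 min break → 5 h 3 min
Sat: 06:44–16:41 = 9 h 57 min; less 30 min break → 9 h 27 min
Total worked: 43 h 11 min = 43.18 h.
Threshold 37.5 h → overtime 5 h 41 min, regular 37 h 30 min.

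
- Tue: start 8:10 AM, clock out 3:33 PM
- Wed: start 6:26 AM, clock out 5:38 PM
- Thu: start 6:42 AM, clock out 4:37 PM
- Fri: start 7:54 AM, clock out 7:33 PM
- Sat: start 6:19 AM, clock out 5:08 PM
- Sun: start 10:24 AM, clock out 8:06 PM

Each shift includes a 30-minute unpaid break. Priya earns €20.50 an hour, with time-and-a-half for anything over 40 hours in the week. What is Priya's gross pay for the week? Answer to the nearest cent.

€1363.25

Tue: 8:10 AM–3:33 PM = 7 h 23 min; less 30 min break → 6 h 53 min
Wed: 6:26 AM–5:38 PM = 11 h 12 min; less 30 min break → 10 h 42 min
Thu: 6:42 AM–4:37 PM = 9 h 55 min; less 30 min break → 9 h 25 min
Fri: 7:54 AM–7:33 PM = 11 h 39 min; less 30 min break → 11 h 9 min
Sat: 6:19 AM–5:08 PM = 10 h 49 min; less 30 min break → 10 h 19 min
Sun: 10:24 AM–8:06 PM = 9 h 42 min; less 30 min break → 9 h 12 min
Total worked: 57 h 40 min = 3460 min.
Regular 40 h 0 min = 2400 min at €20.50/h; overtime 17 h 40 min = 1060 min at €30.75/h.
Pay = (2400 × €20.50 + 1060 × €30.75) ÷ 60 = €1363.25.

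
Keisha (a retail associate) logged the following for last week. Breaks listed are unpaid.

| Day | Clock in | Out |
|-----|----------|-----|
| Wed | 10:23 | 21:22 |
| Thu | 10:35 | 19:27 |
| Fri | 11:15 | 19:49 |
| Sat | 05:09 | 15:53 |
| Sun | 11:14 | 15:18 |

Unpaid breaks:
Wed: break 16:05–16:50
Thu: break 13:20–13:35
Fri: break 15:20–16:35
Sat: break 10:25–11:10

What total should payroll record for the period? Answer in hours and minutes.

Wed: 10:23–21:22 = 10 h 59 min; less 45 min break → 10 h 14 min
Thu: 10:35–19:27 = 8 h 52 min; less 15 min break → 8 h 37 min
Fri: 11:15–19:49 = 8 h 34 min; less 75 min break → 7 h 19 min
Sat: 05:09–15:53 = 10 h 44 min; less 45 min break → 9 h 59 min
Sun: 11:14–15:18 = 4 h 4 min
Total: 10 h 14 min + 8 h 37 min + 7 h 19 min + 9 h 59 min + 4 h 4 min = 40 h 13 min.

40 h 13 min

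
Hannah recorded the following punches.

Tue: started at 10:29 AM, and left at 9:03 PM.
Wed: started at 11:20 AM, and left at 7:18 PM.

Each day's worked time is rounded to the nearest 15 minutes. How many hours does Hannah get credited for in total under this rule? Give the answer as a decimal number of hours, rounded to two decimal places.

18.50 hours

Tue: 10:29 AM–9:03 PM = 10 h 34 min → rounds to 10 h 30 min
Wed: 11:20 AM–7:18 PM = 7 h 58 min → rounds to 8 h 0 min
Total credited: 18 h 30 min.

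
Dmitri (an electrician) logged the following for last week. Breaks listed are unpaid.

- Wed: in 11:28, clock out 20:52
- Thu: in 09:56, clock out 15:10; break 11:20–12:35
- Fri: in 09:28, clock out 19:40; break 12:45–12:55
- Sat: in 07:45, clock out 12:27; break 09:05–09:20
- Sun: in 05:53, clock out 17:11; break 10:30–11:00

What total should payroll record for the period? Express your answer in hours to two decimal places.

38.67 hours

Wed: 11:28–20:52 = 9 h 24 min
Thu: 09:56–15:10 = 5 h 14 min; less 75 min break → 3 h 59 min
Fri: 09:28–19:40 = 10 h 12 min; less 10 min break → 10 h 2 min
Sat: 07:45–12:27 = 4 h 42 min; less 15 min break → 4 h 27 min
Sun: 05:53–17:11 = 11 h 18 min; less 30 min break → 10 h 48 min
Total: 9 h 24 min + 3 h 59 min + 10 h 2 min + 4 h 27 min + 10 h 48 min = 38 h 40 min.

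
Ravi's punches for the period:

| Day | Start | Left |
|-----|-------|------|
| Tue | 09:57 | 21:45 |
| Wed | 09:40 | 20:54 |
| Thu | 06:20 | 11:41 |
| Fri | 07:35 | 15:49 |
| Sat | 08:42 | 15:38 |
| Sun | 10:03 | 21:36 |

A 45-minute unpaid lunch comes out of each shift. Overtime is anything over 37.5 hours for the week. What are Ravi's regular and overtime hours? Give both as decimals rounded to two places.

Tue: 09:57–21:45 = 11 h 48 min; less 45 min break → 11 h 3 min
Wed: 09:40–20:54 = 11 h 14 min; less 45 min break → 10 h 29 min
Thu: 06:20–11:41 = 5 h 21 min; less 45 min break → 4 h 36 min
Fri: 07:35–15:49 = 8 h 14 min; less 45 min break → 7 h 29 min
Sat: 08:42–15:38 = 6 h 56 min; less 45 min break → 6 h 11 min
Sun: 10:03–21:36 = 11 h 33 min; less 45 min break → 10 h 48 min
Total worked: 50 h 36 min = 50.60 h.
Threshold 37.5 h → overtime 13 h 6 min, regular 37 h 30 min.

Regular 37.50 hours, overtime 13.10 hours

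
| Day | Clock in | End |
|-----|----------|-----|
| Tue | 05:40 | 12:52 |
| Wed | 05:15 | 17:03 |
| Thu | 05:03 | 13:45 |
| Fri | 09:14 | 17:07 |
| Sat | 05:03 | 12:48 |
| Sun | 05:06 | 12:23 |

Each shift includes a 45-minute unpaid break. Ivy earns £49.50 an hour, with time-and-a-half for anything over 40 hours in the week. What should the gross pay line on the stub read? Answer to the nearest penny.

£2434.16

Tue: 05:40–12:52 = 7 h 12 min; less 45 min break → 6 h 27 min
Wed: 05:15–17:03 = 11 h 48 min; less 45 min break → 11 h 3 min
Thu: 05:03–13:45 = 8 h 42 min; less 45 min break → 7 h 57 min
Fri: 09:14–17:07 = 7 h 53 min; less 45 min break → 7 h 8 min
Sat: 05:03–12:48 = 7 h 45 min; less 45 min break → 7 h 0 min
Sun: 05:06–12:23 = 7 h 17 min; less 45 min break → 6 h 32 min
Total worked: 46 h 7 min = 2767 min.
Regular 40 h 0 min = 2400 min at £49.50/h; overtime 6 h 7 min = 367 min at £74.25/h.
Pay = (2400 × £49.50 + 367 × £74.25) ÷ 60 = £2434.16.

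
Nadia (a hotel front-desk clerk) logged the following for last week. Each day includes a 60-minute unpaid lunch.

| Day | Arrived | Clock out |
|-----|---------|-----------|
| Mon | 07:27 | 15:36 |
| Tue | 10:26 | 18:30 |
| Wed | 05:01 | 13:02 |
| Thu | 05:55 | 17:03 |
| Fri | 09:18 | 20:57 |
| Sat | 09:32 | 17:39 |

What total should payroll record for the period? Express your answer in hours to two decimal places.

Mon: 07:27–15:36 = 8 h 9 min; less 60 min break → 7 h 9 min
Tue: 10:26–18:30 = 8 h 4 min; less 60 min break → 7 h 4 min
Wed: 05:01–13:02 = 8 h 1 min; less 60 min break → 7 h 1 min
Thu: 05:55–17:03 = 11 h 8 min; less 60 min break → 10 h 8 min
Fri: 09:18–20:57 = 11 h 39 min; less 60 min break → 10 h 39 min
Sat: 09:32–17:39 = 8 h 7 min; less 60 min break → 7 h 7 min
Total: 7 h 9 min + 7 h 4 min + 7 h 1 min + 10 h 8 min + 10 h 39 min + 7 h 7 min = 49 h 8 min.

49.13 hours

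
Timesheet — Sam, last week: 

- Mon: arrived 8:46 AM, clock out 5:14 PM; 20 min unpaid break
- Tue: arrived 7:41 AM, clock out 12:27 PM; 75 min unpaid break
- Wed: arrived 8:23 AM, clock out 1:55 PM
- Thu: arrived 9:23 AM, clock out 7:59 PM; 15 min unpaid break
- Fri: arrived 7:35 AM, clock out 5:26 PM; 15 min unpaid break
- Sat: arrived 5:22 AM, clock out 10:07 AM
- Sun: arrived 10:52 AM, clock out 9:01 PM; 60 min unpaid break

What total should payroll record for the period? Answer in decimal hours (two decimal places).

Mon: 8:46 AM–5:14 PM = 8 h 28 min; less 20 min break → 8 h 8 min
Tue: 7:41 AM–12:27 PM = 4 h 46 min; less 75 min break → 3 h 31 min
Wed: 8:23 AM–1:55 PM = 5 h 32 min
Thu: 9:23 AM–7:59 PM = 10 h 36 min; less 15 min break → 10 h 21 min
Fri: 7:35 AM–5:26 PM = 9 h 51 min; less 15 min break → 9 h 36 min
Sat: 5:22 AM–10:07 AM = 4 h 45 min
Sun: 10:52 AM–9:01 PM = 10 h 9 min; less 60 min break → 9 h 9 min
Total: 8 h 8 min + 3 h 31 min + 5 h 32 min + 10 h 21 min + 9 h 36 min + 4 h 45 min + 9 h 9 min = 51 h 2 min.

51.03 hours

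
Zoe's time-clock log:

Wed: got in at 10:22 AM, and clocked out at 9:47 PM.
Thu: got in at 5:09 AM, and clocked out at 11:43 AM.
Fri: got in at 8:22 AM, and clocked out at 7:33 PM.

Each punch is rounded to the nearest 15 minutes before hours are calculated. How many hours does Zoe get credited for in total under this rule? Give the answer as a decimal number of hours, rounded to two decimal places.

Wed: in 10:22 AM→10:15 AM, out 9:47 PM→9:45 PM; 11 h 30 min
Thu: in 5:09 AM→5:15 AM, out 11:43 AM→11:45 AM; 6 h 30 min
Fri: in 8:22 AM→8:15 AM, out 7:33 PM→7:30 PM; 11 h 15 min
Total credited: 29 h 15 min.

29.25 hours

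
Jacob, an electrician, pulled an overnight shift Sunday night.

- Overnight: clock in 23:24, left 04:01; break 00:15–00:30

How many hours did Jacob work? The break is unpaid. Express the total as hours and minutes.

Overnight: 23:24 → midnight = 0 h 36 min; midnight → 04:01 = 4 h 1 min; span 4 h 37 min; less 15 min break → 4 h 22 min

4 h 22 min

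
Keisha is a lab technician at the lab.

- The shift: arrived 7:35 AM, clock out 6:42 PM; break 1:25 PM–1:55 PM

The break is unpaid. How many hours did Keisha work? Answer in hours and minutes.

The shift: 7:35 AM–6:42 PM = 11 h 7 min; less 30 min break → 10 h 37 min

10 h 37 min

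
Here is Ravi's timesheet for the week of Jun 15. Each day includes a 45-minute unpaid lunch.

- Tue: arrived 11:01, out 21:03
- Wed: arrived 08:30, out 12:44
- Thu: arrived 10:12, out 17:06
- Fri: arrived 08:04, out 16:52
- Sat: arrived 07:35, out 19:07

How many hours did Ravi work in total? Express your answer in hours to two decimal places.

Tue: 11:01–21:03 = 10 h 2 min; less 45 min break → 9 h 17 min
Wed: 08:30–12:44 = 4 h 14 min; less 45 min break → 3 h 29 min
Thu: 10:12–17:06 = 6 h 54 min; less 45 min break → 6 h 9 min
Fri: 08:04–16:52 = 8 h 48 min; less 45 min break → 8 h 3 min
Sat: 07:35–19:07 = 11 h 32 min; less 45 min break → 10 h 47 min
Total: 9 h 17 min + 3 h 29 min + 6 h 9 min + 8 h 3 min + 10 h 47 min = 37 h 45 min.

37.75 hours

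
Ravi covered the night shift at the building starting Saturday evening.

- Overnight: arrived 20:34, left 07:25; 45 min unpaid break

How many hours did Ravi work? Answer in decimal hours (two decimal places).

Overnight: 20:34 → midnight = 3 h 26 min; midnight → 07:25 = 7 h 25 min; span 10 h 51 min; less 45 min break → 10 h 6 min

10.10 hours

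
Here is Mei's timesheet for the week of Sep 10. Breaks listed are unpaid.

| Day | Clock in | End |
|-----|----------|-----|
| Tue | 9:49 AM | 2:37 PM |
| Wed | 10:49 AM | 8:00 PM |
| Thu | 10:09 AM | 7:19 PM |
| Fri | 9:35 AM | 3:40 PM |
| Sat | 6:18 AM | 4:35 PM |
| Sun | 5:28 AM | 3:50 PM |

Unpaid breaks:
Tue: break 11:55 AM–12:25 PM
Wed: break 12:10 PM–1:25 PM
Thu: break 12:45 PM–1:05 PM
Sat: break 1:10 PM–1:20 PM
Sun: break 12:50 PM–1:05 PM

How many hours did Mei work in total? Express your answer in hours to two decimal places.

47.38 hours

Tue: 9:49 AM–2:37 PM = 4 h 48 min; less 30 min break → 4 h 18 min
Wed: 10:49 AM–8:00 PM = 9 h 11 min; less 75 min break → 7 h 56 min
Thu: 10:09 AM–7:19 PM = 9 h 10 min; less 20 min break → 8 h 50 min
Fri: 9:35 AM–3:40 PM = 6 h 5 min
Sat: 6:18 AM–4:35 PM = 10 h 17 min; less 10 min break → 10 h 7 min
Sun: 5:28 AM–3:50 PM = 10 h 22 min; less 15 min break → 10 h 7 min
Total: 4 h 18 min + 7 h 56 min + 8 h 50 min + 6 h 5 min + 10 h 7 min + 10 h 7 min = 47 h 23 min.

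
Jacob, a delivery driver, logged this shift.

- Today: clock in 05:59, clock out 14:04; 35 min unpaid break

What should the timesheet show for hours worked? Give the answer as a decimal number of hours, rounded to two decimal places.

7.50 hours

Today: 05:59–14:04 = 8 h 5 min; less 35 min break → 7 h 30 min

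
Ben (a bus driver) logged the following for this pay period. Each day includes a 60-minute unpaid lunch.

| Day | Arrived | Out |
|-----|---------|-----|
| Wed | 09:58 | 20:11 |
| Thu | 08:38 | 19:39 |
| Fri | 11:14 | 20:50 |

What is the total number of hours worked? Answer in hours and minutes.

Wed: 09:58–20:11 = 10 h 13 min; less 60 min break → 9 h 13 min
Thu: 08:38–19:39 = 11 h 1 min; less 60 min break → 10 h 1 min
Fri: 11:14–20:50 = 9 h 36 min; less 60 min break → 8 h 36 min
Total: 9 h 13 min + 10 h 1 min + 8 h 36 min = 27 h 50 min.

27 h 50 min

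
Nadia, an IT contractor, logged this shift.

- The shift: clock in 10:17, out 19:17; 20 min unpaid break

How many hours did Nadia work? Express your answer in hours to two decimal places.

8.67 hours

The shift: 10:17–19:17 = 9 h 0 min; less 20 min break → 8 h 40 min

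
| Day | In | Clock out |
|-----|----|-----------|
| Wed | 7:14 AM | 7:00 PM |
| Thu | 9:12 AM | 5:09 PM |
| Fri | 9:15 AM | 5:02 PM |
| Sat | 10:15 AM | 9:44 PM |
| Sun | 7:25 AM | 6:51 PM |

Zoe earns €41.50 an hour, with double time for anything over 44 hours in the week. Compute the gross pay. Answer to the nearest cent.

€2358.58

Wed: 7:14 AM–7:00 PM = 11 h 46 min
Thu: 9:12 AM–5:09 PM = 7 h 57 min
Fri: 9:15 AM–5:02 PM = 7 h 47 min
Sat: 10:15 AM–9:44 PM = 11 h 29 min
Sun: 7:25 AM–6:51 PM = 11 h 26 min
Total worked: 50 h 25 min = 3025 min.
Regular 44 h 0 min = 2640 min at €41.50/h; overtime 6 h 25 min = 385 min at €83.00/h.
Pay = (2640 × €41.50 + 385 × €83.00) ÷ 60 = €2358.58.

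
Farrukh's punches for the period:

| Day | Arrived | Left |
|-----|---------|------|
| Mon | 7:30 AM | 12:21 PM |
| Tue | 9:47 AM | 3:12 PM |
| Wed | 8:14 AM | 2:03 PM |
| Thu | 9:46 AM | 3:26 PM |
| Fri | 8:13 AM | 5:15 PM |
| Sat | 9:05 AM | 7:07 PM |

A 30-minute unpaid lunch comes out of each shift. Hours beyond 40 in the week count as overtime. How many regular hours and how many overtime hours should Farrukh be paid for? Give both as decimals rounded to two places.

Regular 37.82 hours, overtime 0.00 hours

Mon: 7:30 AM–12:21 PM = 4 h 51 min; less 30 min break → 4 h 21 min
Tue: 9:47 AM–3:12 PM = 5 h 25 min; less 30 min break → 4 h 55 min
Wed: 8:14 AM–2:03 PM = 5 h 49 min; less 30 min break → 5 h 19 min
Thu: 9:46 AM–3:26 PM = 5 h 40 min; less 30 min break → 5 h 10 min
Fri: 8:13 AM–5:15 PM = 9 h 2 min; less 30 min break → 8 h 32 min
Sat: 9:05 AM–7:07 PM = 10 h 2 min; less 30 min break → 9 h 32 min
Total worked: 37 h 49 min = 37.82 h.
Threshold 40 h → overtime 0 h 0 min, regular 37 h 49 min.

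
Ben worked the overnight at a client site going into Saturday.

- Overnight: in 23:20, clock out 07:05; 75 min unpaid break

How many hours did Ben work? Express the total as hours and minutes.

6 h 30 min

Overnight: 23:20 → midnight = 0 h 40 min; midnight → 07:05 = 7 h 5 min; span 7 h 45 min; less 75 min break → 6 h 30 min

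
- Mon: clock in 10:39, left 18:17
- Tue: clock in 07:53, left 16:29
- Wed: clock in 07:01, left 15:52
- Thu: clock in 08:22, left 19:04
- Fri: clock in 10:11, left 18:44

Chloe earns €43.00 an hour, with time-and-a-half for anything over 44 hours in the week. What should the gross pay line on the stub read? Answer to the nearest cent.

€1913.50

Mon: 10:39–18:17 = 7 h 38 min
Tue: 07:53–16:29 = 8 h 36 min
Wed: 07:01–15:52 = 8 h 51 min
Thu: 08:22–19:04 = 10 h 42 min
Fri: 10:11–18:44 = 8 h 33 min
Total worked: 44 h 20 min = 2660 min.
Regular 44 h 0 min = 2640 min at €43.00/h; overtime 0 h 20 min = 20 min at €64.50/h.
Pay = (2640 × €43.00 + 20 × €64.50) ÷ 60 = €1913.50.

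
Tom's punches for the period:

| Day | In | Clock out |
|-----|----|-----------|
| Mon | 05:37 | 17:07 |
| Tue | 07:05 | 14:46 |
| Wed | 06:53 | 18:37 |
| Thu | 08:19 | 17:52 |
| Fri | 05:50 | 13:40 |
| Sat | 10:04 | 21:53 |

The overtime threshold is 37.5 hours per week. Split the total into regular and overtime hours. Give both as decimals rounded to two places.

Mon: 05:37–17:07 = 11 h 30 min
Tue: 07:05–14:46 = 7 h 41 min
Wed: 06:53–18:37 = 11 h 44 min
Thu: 08:19–17:52 = 9 h 33 min
Fri: 05:50–13:40 = 7 h 50 min
Sat: 10:04–21:53 = 11 h 49 min
Total worked: 60 h 7 min = 60.12 h.
Threshold 37.5 h → overtime 22 h 37 min, regular 37 h 30 min.

Regular 37.50 hours, overtime 22.62 hours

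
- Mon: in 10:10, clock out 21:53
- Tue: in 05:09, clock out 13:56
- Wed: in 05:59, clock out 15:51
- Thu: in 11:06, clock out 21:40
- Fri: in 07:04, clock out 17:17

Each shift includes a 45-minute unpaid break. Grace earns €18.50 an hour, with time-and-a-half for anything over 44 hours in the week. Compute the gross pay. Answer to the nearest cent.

€908.35

Mon: 10:10–21:53 = 11 h 43 min; less 45 min break → 10 h 58 min
Tue: 05:09–13:56 = 8 h 47 min; less 45 min break → 8 h 2 min
Wed: 05:59–15:51 = 9 h 52 min; less 45 min break → 9 h 7 min
Thu: 11:06–21:40 = 10 h 34 min; less 45 min break → 9 h 49 min
Fri: 07:04–17:17 = 10 h 13 min; less 45 min break → 9 h 28 min
Total worked: 47 h 24 min = 2844 min.
Regular 44 h 0 min = 2640 min at €18.50/h; overtime 3 h 24 min = 204 min at €27.75/h.
Pay = (2640 × €18.50 + 204 × €27.75) ÷ 60 = €908.35.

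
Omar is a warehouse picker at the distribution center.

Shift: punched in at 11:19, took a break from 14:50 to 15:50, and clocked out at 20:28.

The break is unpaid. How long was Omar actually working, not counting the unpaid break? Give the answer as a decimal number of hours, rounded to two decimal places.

Shift: 11:19–20:28 = 9 h 9 min; less 60 min break → 8 h 9 min

8.15 hours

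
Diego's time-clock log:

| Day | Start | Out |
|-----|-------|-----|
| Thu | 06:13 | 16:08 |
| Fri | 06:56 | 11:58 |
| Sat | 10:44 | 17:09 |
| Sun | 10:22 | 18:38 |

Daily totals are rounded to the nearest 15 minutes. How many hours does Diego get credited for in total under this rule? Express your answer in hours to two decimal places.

Thu: 06:13–16:08 = 9 h 55 min → rounds to 10 h 0 min
Fri: 06:56–11:58 = 5 h 2 min → rounds to 5 h 0 min
Sat: 10:44–17:09 = 6 h 25 min → rounds to 6 h 30 min
Sun: 10:22–18:38 = 8 h 16 min → rounds to 8 h 15 min
Total credited: 29 h 45 min.

29.75 hours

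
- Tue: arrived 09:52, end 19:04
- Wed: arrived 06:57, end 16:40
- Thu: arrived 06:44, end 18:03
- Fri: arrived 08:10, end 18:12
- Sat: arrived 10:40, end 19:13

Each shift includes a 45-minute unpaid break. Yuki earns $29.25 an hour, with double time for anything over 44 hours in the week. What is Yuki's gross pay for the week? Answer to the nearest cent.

$1349.40

Tue: 09:52–19:04 = 9 h 12 min; less 45 min break → 8 h 27 min
Wed: 06:57–16:40 = 9 h 43 min; less 45 min break → 8 h 58 min
Thu: 06:44–18:03 = 11 h 19 min; less 45 min break → 10 h 34 min
Fri: 08:10–18:12 = 10 h 2 min; less 45 min break → 9 h 17 min
Sat: 10:40–19:13 = 8 h 33 min; less 45 min break → 7 h 48 min
Total worked: 45 h 4 min = 2704 min.
Regular 44 h 0 min = 2640 min at $29.25/h; overtime 1 h 4 min = 64 min at $58.50/h.
Pay = (2640 × $29.25 + 64 × $58.50) ÷ 60 = $1349.40.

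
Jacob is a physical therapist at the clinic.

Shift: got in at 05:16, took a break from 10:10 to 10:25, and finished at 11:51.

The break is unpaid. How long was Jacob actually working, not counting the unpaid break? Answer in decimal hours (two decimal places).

6.33 hours

Shift: 05:16–11:51 = 6 h 35 min; less 15 min break → 6 h 20 min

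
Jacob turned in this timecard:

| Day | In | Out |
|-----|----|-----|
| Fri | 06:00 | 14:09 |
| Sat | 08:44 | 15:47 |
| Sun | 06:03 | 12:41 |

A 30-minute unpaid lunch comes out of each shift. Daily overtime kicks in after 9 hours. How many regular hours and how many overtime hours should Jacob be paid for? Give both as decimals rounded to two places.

Regular 20.33 hours, overtime 0.00 hours

Fri: 06:00–14:09 = 8 h 9 min; less 30 min break → 7 h 39 min
Sat: 08:44–15:47 = 7 h 3 min; less 30 min break → 6 h 33 min
Sun: 06:03–12:41 = 6 h 38 min; less 30 min break → 6 h 8 min
Fri reg 7 h 39 min / OT 0 h 0 min; Sat reg 6 h 33 min / OT 0 h 0 min; Sun reg 6 h 8 min / OT 0 h 0 min.
Totals: regular 20 h 20 min, overtime 0 h 0 min.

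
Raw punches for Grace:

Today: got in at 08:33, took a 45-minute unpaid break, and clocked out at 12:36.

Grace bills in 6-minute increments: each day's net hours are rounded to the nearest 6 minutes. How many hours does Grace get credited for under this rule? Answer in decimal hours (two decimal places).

Today: 08:33–12:36 = 4 h 3 min − 45 min = 3 h 18 min → rounds to 3 h 18 min

3.30 hours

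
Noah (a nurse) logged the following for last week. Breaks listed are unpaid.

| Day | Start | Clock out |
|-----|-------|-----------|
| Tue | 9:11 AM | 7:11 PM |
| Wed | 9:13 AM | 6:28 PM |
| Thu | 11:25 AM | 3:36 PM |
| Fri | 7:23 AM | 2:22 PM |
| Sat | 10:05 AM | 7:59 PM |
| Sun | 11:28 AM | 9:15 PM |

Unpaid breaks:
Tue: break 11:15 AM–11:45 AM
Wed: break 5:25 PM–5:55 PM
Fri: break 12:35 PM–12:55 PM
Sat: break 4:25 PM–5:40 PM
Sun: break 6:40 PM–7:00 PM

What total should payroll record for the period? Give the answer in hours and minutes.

47 h 11 min

Tue: 9:11 AM–7:11 PM = 10 h 0 min; less 30 min break → 9 h 30 min
Wed: 9:13 AM–6:28 PM = 9 h 15 min; less 30 min break → 8 h 45 min
Thu: 11:25 AM–3:36 PM = 4 h 11 min
Fri: 7:23 AM–2:22 PM = 6 h 59 min; less 20 min break → 6 h 39 min
Sat: 10:05 AM–7:59 PM = 9 h 54 min; less 75 min break → 8 h 39 min
Sun: 11:28 AM–9:15 PM = 9 h 47 min; less 20 min break → 9 h 27 min
Total: 9 h 30 min + 8 h 45 min + 4 h 11 min + 6 h 39 min + 8 h 39 min + 9 h 27 min = 47 h 11 min.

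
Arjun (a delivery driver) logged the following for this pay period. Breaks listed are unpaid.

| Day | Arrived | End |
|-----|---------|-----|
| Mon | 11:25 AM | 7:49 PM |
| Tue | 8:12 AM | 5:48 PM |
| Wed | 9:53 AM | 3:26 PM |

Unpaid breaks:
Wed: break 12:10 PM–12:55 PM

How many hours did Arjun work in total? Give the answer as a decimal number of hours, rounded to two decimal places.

22.80 hours

Mon: 11:25 AM–7:49 PM = 8 h 24 min
Tue: 8:12 AM–5:48 PM = 9 h 36 min
Wed: 9:53 AM–3:26 PM = 5 h 33 min; less 45 min break → 4 h 48 min
Total: 8 h 24 min + 9 h 36 min + 4 h 48 min = 22 h 48 min.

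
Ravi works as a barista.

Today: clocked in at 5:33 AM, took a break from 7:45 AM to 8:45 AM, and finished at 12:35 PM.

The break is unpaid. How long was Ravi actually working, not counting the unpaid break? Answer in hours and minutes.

Today: 5:33 AM–12:35 PM = 7 h 2 min; less 60 min break → 6 h 2 min

6 h 2 min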